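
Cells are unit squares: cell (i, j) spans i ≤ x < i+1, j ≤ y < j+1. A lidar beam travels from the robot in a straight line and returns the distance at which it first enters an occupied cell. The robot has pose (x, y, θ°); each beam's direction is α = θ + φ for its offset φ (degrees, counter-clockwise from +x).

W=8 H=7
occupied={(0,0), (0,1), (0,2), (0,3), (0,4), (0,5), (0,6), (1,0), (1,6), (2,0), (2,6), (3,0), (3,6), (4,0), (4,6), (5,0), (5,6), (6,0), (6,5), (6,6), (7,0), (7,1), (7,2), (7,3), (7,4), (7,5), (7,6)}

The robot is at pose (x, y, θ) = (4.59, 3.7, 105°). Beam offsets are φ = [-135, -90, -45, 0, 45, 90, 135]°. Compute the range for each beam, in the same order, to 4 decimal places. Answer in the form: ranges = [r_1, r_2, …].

beam 1: φ=-135°, α=330°
  d=(0.8660,-0.5000)  start (4,3)  tX=0.4734 tY=1.4000  stride 1/|dx|=1.1547 1/|dy|=2.0000
    cross x-line → (5,3), t=0.4734
    cross y-line → (5,2), t=1.4000
    cross x-line → (6,2), t=1.6281
    cross x-line → (7,2), t=2.7828 (wall)
  → r_1 = 2.7828
beam 2: φ=-90°, α=15°
  d=(0.9659,0.2588)  start (4,3)  tX=0.4245 tY=1.1591  stride 1/|dx|=1.0353 1/|dy|=3.8637
    cross x-line → (5,3), t=0.4245
    cross y-line → (5,4), t=1.1591
    cross x-line → (6,4), t=1.4597
    cross x-line → (7,4), t=2.4950 (wall)
  → r_2 = 2.4950
beam 3: φ=-45°, α=60°
  d=(0.5000,0.8660)  start (4,3)  tX=0.8200 tY=0.3464  stride 1/|dx|=2.0000 1/|dy|=1.1547
    cross y-line → (4,4), t=0.3464
    cross x-line → (5,4), t=0.8200
    cross y-line → (5,5), t=1.5011
    cross y-line → (5,6), t=2.6558 (wall)
  → r_3 = 2.6558
beam 4: φ=0°, α=105°
  d=(-0.2588,0.9659)  start (4,3)  tX=2.2796 tY=0.3106  stride 1/|dx|=3.8637 1/|dy|=1.0353
    cross y-line → (4,4), t=0.3106
    cross y-line → (4,5), t=1.3459
    cross x-line → (3,5), t=2.2796
    cross y-line → (3,6), t=2.3811 (wall)
  → r_4 = 2.3811
beam 5: φ=45°, α=150°
  d=(-0.8660,0.5000)  start (4,3)  tX=0.6813 tY=0.6000  stride 1/|dx|=1.1547 1/|dy|=2.0000
    cross y-line → (4,4), t=0.6000
    cross x-line → (3,4), t=0.6813
    cross x-line → (2,4), t=1.8360
    cross y-line → (2,5), t=2.6000
    cross x-line → (1,5), t=2.9907
    cross x-line → (0,5), t=4.1454 (wall)
  → r_5 = 4.1454
beam 6: φ=90°, α=195°
  d=(-0.9659,-0.2588)  start (4,3)  tX=0.6108 tY=2.7046  stride 1/|dx|=1.0353 1/|dy|=3.8637
    cross x-line → (3,3), t=0.6108
    cross x-line → (2,3), t=1.6461
    cross x-line → (1,3), t=2.6814
    cross y-line → (1,2), t=2.7046
    cross x-line → (0,2), t=3.7166 (wall)
  → r_6 = 3.7166
beam 7: φ=135°, α=240°
  d=(-0.5000,-0.8660)  start (4,3)  tX=1.1800 tY=0.8083  stride 1/|dx|=2.0000 1/|dy|=1.1547
    cross y-line → (4,2), t=0.8083
    cross x-line → (3,2), t=1.1800
    cross y-line → (3,1), t=1.9630
    cross y-line → (3,0), t=3.1177 (wall)
  → r_7 = 3.1177

ranges = [2.7828, 2.4950, 2.6558, 2.3811, 4.1454, 3.7166, 3.1177]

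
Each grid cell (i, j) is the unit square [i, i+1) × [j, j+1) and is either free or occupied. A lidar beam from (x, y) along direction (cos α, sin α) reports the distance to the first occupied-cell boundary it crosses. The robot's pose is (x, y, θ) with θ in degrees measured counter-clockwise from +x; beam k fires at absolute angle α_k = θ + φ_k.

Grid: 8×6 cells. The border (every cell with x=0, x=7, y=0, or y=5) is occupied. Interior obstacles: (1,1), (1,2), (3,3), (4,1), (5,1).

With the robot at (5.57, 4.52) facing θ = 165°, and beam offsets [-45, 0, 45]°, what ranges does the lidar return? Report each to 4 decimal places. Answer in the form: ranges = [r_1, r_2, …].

beam 1: φ=-45°, α=120°
  direction (-0.5000, 0.8660); cell (5,4); t to first gridline: x 1.1400, y 0.5543 (then +2.0000 / +1.1547)
    (5,5) via y @ 0.5543  # hit
  → r_1 = 0.5543
beam 2: φ=0°, α=165°
  direction (-0.9659, 0.2588); cell (5,4); t to first gridline: x 0.5901, y 1.8546 (then +1.0353 / +3.8637)
    (4,4) via x @ 0.5901
    (3,4) via x @ 1.6254
    (3,5) via y @ 1.8546  # hit
  → r_2 = 1.8546
beam 3: φ=45°, α=210°
  direction (-0.8660, -0.5000); cell (5,4); t to first gridline: x 0.6582, y 1.0400 (then +1.1547 / +2.0000)
    (4,4) via x @ 0.6582
    (4,3) via y @ 1.0400
    (3,3) via x @ 1.8129  # hit
  → r_3 = 1.8129

ranges = [0.5543, 1.8546, 1.8129]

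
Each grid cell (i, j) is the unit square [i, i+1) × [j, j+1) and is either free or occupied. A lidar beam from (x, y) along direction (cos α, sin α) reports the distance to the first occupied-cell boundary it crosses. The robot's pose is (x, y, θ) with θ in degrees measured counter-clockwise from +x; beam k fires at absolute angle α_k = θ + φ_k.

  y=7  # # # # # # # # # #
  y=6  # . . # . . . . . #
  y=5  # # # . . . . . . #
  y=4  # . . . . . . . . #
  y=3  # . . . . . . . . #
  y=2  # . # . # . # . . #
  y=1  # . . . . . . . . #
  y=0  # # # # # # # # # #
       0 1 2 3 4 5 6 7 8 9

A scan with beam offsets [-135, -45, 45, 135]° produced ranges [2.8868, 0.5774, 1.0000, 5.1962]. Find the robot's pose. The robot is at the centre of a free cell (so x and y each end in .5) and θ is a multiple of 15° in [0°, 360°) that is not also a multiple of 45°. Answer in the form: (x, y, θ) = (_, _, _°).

(x, y, θ) = (8.5, 3.5, 15°)

Enumerate (i+0.5, j+0.5, θ) over the 42 free cells and 16 admissible headings. For each, cast all 4 beams and compare to the given ranges.
  (7.5, 2.5, 255°): beam 1 = 5.1962 ≠ 2.8868 ✗
  (3.5, 4.5, 75°): beam 1 = 1.7321 ≠ 2.8868 ✗
  (6.5, 3.5, 165°): beam 2 = 4.0415 ≠ 0.5774 ✗
  (6.5, 6.5, 120°): beam 1 = 2.5882 ≠ 2.8868 ✗
  …
  (8.5, 3.5, 15°): r_1=2.8868, r_2=0.5774, r_3=1.0000, r_4=5.1962 — all match ✓
Unique over the lattice → pose = (8.5, 3.5, 15°).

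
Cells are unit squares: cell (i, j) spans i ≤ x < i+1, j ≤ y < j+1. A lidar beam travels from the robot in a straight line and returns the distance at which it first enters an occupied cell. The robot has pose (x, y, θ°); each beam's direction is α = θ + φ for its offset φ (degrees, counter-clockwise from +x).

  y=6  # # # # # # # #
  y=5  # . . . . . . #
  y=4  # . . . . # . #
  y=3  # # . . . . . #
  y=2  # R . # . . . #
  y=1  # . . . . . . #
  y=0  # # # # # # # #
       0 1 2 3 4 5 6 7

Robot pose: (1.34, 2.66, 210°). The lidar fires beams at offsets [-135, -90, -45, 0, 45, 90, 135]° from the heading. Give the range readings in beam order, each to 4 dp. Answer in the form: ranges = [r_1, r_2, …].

ranges = [0.3520, 0.3926, 0.3520, 0.3926, 1.3137, 1.9168, 1.7186]

beam 1: φ=-135°, α=75°
  cosα=0.2588 sinα=0.9659 | (1,2) | tMaxX 2.5500 tMaxY 0.3520 | tΔX 3.8637 tΔY 1.0353
    t=0.3520 [y] (1,3) — stop
  → r_1 = 0.3520
beam 2: φ=-90°, α=120°
  cosα=-0.5000 sinα=0.8660 | (1,2) | tMaxX 0.6800 tMaxY 0.3926 | tΔX 2.0000 tΔY 1.1547
    t=0.3926 [y] (1,3) — stop
  → r_2 = 0.3926
beam 3: φ=-45°, α=165°
  cosα=-0.9659 sinα=0.2588 | (1,2) | tMaxX 0.3520 tMaxY 1.3137 | tΔX 1.0353 tΔY 3.8637
    t=0.3520 [x] (0,2) — stop
  → r_3 = 0.3520
beam 4: φ=0°, α=210°
  cosα=-0.8660 sinα=-0.5000 | (1,2) | tMaxX 0.3926 tMaxY 1.3200 | tΔX 1.1547 tΔY 2.0000
    t=0.3926 [x] (0,2) — stop
  → r_4 = 0.3926
beam 5: φ=45°, α=255°
  cosα=-0.2588 sinα=-0.9659 | (1,2) | tMaxX 1.3137 tMaxY 0.6833 | tΔX 3.8637 tΔY 1.0353
    t=0.6833 [y] (1,1)
    t=1.3137 [x] (0,1) — stop
  → r_5 = 1.3137
beam 6: φ=90°, α=300°
  cosα=0.5000 sinα=-0.8660 | (1,2) | tMaxX 1.3200 tMaxY 0.7621 | tΔX 2.0000 tΔY 1.1547
    t=0.7621 [y] (1,1)
    t=1.3200 [x] (2,1)
    t=1.9168 [y] (2,0) — stop
  → r_6 = 1.9168
beam 7: φ=135°, α=345°
  cosα=0.9659 sinα=-0.2588 | (1,2) | tMaxX 0.6833 tMaxY 2.5500 | tΔX 1.0353 tΔY 3.8637
    t=0.6833 [x] (2,2)
    t=1.7186 [x] (3,2) — stop
  → r_7 = 1.7186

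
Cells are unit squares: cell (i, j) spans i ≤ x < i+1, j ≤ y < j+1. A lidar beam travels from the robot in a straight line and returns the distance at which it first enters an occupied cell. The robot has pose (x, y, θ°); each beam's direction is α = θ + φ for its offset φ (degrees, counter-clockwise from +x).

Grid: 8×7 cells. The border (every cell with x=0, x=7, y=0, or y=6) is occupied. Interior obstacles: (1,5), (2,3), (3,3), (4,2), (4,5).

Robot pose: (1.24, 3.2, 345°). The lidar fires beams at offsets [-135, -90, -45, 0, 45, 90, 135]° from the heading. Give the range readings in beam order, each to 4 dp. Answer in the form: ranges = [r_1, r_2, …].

ranges = [0.2771, 0.9273, 2.5403, 2.8574, 0.8776, 1.8635, 0.4800]

beam 1: φ=-135°, α=210°
  cosα=-0.8660 sinα=-0.5000 | (1,3) | tMaxX 0.2771 tMaxY 0.4000 | tΔX 1.1547 tΔY 2.0000
    t=0.2771 [x] (0,3) — stop
  → r_1 = 0.2771
beam 2: φ=-90°, α=255°
  cosα=-0.2588 sinα=-0.9659 | (1,3) | tMaxX 0.9273 tMaxY 0.2071 | tΔX 3.8637 tΔY 1.0353
    t=0.2071 [y] (1,2)
    t=0.9273 [x] (0,2) — stop
  → r_2 = 0.9273
beam 3: φ=-45°, α=300°
  cosα=0.5000 sinα=-0.8660 | (1,3) | tMaxX 1.5200 tMaxY 0.2309 | tΔX 2.0000 tΔY 1.1547
    t=0.2309 [y] (1,2)
    t=1.3856 [y] (1,1)
    t=1.5200 [x] (2,1)
    t=2.5403 [y] (2,0) — stop
  → r_3 = 2.5403
beam 4: φ=0°, α=345°
  cosα=0.9659 sinα=-0.2588 | (1,3) | tMaxX 0.7868 tMaxY 0.7727 | tΔX 1.0353 tΔY 3.8637
    t=0.7727 [y] (1,2)
    t=0.7868 [x] (2,2)
    t=1.8221 [x] (3,2)
    t=2.8574 [x] (4,2) — stop
  → r_4 = 2.8574
beam 5: φ=45°, α=30°
  cosα=0.8660 sinα=0.5000 | (1,3) | tMaxX 0.8776 tMaxY 1.6000 | tΔX 1.1547 tΔY 2.0000
    t=0.8776 [x] (2,3) — stop
  → r_5 = 0.8776
beam 6: φ=90°, α=75°
  cosα=0.2588 sinα=0.9659 | (1,3) | tMaxX 2.9364 tMaxY 0.8282 | tΔX 3.8637 tΔY 1.0353
    t=0.8282 [y] (1,4)
    t=1.8635 [y] (1,5) — stop
  → r_6 = 1.8635
beam 7: φ=135°, α=120°
  cosα=-0.5000 sinα=0.8660 | (1,3) | tMaxX 0.4800 tMaxY 0.9238 | tΔX 2.0000 tΔY 1.1547
    t=0.4800 [x] (0,3) — stop
  → r_7 = 0.4800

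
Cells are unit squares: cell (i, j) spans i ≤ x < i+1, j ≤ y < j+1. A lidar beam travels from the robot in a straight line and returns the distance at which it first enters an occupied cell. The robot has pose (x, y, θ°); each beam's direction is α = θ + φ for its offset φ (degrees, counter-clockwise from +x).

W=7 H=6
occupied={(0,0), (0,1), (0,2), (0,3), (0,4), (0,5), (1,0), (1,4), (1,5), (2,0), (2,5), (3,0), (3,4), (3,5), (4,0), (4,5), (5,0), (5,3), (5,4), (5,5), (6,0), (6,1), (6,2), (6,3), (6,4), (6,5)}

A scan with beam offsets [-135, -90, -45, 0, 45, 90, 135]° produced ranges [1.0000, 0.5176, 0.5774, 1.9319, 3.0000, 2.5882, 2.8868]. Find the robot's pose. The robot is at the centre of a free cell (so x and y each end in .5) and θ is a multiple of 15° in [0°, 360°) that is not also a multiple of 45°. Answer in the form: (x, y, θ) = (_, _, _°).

The pose lattice has 16·16 = 256 candidates. Test each by forward raycasting.
  (5.5, 2.5, 330°): beam 1 = 4.6587 ≠ 1.0000 ✗
  (4.5, 3.5, 60°): beam 1 = 2.5882 ≠ 1.0000 ✗
  (2.5, 3.5, 165°): beam 2 = 1.5529 ≠ 0.5176 ✗
  (2.5, 3.5, 240°): beam 1 = 1.5529 ≠ 1.0000 ✗
  …
  (2.5, 1.5, 345°): r_1=1.0000, r_2=0.5176, r_3=0.5774, r_4=1.9319, r_5=3.0000, r_6=2.5882, r_7=2.8868 — all match ✓
Only this pose fits every beam.

(x, y, θ) = (2.5, 1.5, 345°)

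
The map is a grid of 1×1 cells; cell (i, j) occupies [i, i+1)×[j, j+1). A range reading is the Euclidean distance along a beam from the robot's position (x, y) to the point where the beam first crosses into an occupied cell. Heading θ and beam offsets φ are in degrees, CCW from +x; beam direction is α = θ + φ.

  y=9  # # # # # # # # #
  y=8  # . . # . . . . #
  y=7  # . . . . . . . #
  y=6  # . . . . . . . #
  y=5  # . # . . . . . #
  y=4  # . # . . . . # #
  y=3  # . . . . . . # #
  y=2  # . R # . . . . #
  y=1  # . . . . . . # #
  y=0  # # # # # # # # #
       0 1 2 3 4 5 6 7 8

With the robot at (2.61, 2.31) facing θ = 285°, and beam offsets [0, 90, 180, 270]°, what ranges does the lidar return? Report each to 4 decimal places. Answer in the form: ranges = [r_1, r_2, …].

beam 1: φ=0°, α=285°
  d=(0.2588,-0.9659)  start (2,2)  tX=1.5068 tY=0.3209  stride 1/|dx|=3.8637 1/|dy|=1.0353
    cross y-line → (2,1), t=0.3209
    cross y-line → (2,0), t=1.3562 (wall)
  → r_1 = 1.3562
beam 2: φ=90°, α=15°
  d=(0.9659,0.2588)  start (2,2)  tX=0.4038 tY=2.6660  stride 1/|dx|=1.0353 1/|dy|=3.8637
    cross x-line → (3,2), t=0.4038 (wall)
  → r_2 = 0.4038
beam 3: φ=180°, α=105°
  d=(-0.2588,0.9659)  start (2,2)  tX=2.3569 tY=0.7143  stride 1/|dx|=3.8637 1/|dy|=1.0353
    cross y-line → (2,3), t=0.7143
    cross y-line → (2,4), t=1.7496 (wall)
  → r_3 = 1.7496
beam 4: φ=270°, α=195°
  d=(-0.9659,-0.2588)  start (2,2)  tX=0.6315 tY=1.1977  stride 1/|dx|=1.0353 1/|dy|=3.8637
    cross x-line → (1,2), t=0.6315
    cross y-line → (1,1), t=1.1977
    cross x-line → (0,1), t=1.6668 (wall)
  → r_4 = 1.6668

ranges = [1.3562, 0.4038, 1.7496, 1.6668]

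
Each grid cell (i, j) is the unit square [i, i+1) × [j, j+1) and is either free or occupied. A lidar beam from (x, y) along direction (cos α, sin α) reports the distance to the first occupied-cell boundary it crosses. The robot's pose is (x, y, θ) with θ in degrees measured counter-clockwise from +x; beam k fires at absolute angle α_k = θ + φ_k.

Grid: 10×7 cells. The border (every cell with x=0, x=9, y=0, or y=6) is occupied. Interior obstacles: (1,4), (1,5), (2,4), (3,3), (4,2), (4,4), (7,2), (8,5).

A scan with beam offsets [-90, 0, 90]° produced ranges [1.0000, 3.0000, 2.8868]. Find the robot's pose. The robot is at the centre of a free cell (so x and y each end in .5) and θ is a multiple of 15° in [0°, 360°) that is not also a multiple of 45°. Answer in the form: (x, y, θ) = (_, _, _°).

Enumerate (i+0.5, j+0.5, θ) over the 32 free cells and 16 admissible headings. For each, cast all 3 beams and compare to the given ranges.
  (3.5, 2.5, 15°): beam 1 = 1.5529 ≠ 1.0000 ✗
  (6.5, 3.5, 285°): beam 1 = 1.9319 ≠ 1.0000 ✗
  (8.5, 2.5, 150°): beam 2 = 0.5774 ≠ 3.0000 ✗
  (8.5, 3.5, 105°): beam 1 = 0.5176 ≠ 1.0000 ✗
  (8.5, 4.5, 285°): beam 1 = 4.6587 ≠ 1.0000 ✗
  …
  (6.5, 5.5, 240°): r_1=1.0000, r_2=3.0000, r_3=2.8868 — all match ✓
No second candidate reproduces the full scan.

(x, y, θ) = (6.5, 5.5, 240°)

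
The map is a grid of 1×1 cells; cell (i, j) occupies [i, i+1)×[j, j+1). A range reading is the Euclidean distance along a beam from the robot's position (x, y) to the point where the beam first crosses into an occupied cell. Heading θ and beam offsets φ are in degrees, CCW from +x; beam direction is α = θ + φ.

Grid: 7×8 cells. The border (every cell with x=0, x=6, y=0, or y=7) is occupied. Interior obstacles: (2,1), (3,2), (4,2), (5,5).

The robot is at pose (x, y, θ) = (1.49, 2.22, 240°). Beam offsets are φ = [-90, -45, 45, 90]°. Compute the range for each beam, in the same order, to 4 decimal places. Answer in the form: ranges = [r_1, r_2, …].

ranges = [0.5658, 0.5073, 1.2630, 0.5889]

beam 1: φ=-90°, α=150°
  d=(-0.8660,0.5000)  start (1,2)  tX=0.5658 tY=1.5600  stride 1/|dx|=1.1547 1/|dy|=2.0000
    cross x-line → (0,2), t=0.5658 (wall)
  → r_1 = 0.5658
beam 2: φ=-45°, α=195°
  d=(-0.9659,-0.2588)  start (1,2)  tX=0.5073 tY=0.8500  stride 1/|dx|=1.0353 1/|dy|=3.8637
    cross x-line → (0,2), t=0.5073 (wall)
  → r_2 = 0.5073
beam 3: φ=45°, α=285°
  d=(0.2588,-0.9659)  start (1,2)  tX=1.9705 tY=0.2278  stride 1/|dx|=3.8637 1/|dy|=1.0353
    cross y-line → (1,1), t=0.2278
    cross y-line → (1,0), t=1.2630 (wall)
  → r_3 = 1.2630
beam 4: φ=90°, α=330°
  d=(0.8660,-0.5000)  start (1,2)  tX=0.5889 tY=0.4400  stride 1/|dx|=1.1547 1/|dy|=2.0000
    cross y-line → (1,1), t=0.4400
    cross x-line → (2,1), t=0.5889 (wall)
  → r_4 = 0.5889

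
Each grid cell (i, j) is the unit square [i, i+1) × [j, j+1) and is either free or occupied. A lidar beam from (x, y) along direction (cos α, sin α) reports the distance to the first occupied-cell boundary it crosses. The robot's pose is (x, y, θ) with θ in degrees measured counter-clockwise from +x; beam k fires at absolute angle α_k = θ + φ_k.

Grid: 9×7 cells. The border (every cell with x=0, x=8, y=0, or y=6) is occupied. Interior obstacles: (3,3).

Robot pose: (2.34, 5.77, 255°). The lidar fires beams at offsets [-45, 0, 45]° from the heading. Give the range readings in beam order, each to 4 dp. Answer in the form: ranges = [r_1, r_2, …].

beam 1: φ=-45°, α=210°
  direction (-0.8660, -0.5000); cell (2,5); t to first gridline: x 0.3926, y 1.5400 (then +1.1547 / +2.0000)
    (1,5) via x @ 0.3926
    (1,4) via y @ 1.5400
    (0,4) via x @ 1.5473  # hit
  → r_1 = 1.5473
beam 2: φ=0°, α=255°
  direction (-0.2588, -0.9659); cell (2,5); t to first gridline: x 1.3137, y 0.7972 (then +3.8637 / +1.0353)
    (2,4) via y @ 0.7972
    (1,4) via x @ 1.3137
    (1,3) via y @ 1.8324
    (1,2) via y @ 2.8677
    (1,1) via y @ 3.9030
    (1,0) via y @ 4.9383  # hit
  → r_2 = 4.9383
beam 3: φ=45°, α=300°
  direction (0.5000, -0.8660); cell (2,5); t to first gridline: x 1.3200, y 0.8891 (then +2.0000 / +1.1547)
    (2,4) via y @ 0.8891
    (3,4) via x @ 1.3200
    (3,3) via y @ 2.0438  # hit
  → r_3 = 2.0438

ranges = [1.5473, 4.9383, 2.0438]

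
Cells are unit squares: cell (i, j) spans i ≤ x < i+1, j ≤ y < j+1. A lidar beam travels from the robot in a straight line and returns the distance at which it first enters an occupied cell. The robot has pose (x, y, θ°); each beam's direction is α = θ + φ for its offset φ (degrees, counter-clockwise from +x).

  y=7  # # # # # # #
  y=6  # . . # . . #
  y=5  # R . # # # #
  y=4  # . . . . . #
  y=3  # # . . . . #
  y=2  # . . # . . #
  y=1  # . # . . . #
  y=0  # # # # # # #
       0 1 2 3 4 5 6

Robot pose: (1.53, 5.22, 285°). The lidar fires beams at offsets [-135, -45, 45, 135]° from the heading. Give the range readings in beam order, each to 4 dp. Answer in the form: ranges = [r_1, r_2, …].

beam 1: φ=-135°, α=150°
  dir = (cos 150°, sin 150°) = (-0.8660, 0.5000); from cell (1,5)
  next x-line at t=0.6120, next y-line at t=1.5600; Δt_x=1.1547, Δt_y=2.0000
    x: enter (0,5) at t=0.6120 ← occupied
  → r_1 = 0.6120
beam 2: φ=-45°, α=240°
  dir = (cos 240°, sin 240°) = (-0.5000, -0.8660); from cell (1,5)
  next x-line at t=1.0600, next y-line at t=0.2540; Δt_x=2.0000, Δt_y=1.1547
    y: enter (1,4) at t=0.2540
    x: enter (0,4) at t=1.0600 ← occupied
  → r_2 = 1.0600
beam 3: φ=45°, α=330°
  dir = (cos 330°, sin 330°) = (0.8660, -0.5000); from cell (1,5)
  next x-line at t=0.5427, next y-line at t=0.4400; Δt_x=1.1547, Δt_y=2.0000
    y: enter (1,4) at t=0.4400
    x: enter (2,4) at t=0.5427
    x: enter (3,4) at t=1.6974
    y: enter (3,3) at t=2.4400
    x: enter (4,3) at t=2.8521
    x: enter (5,3) at t=4.0068
    y: enter (5,2) at t=4.4400
    x: enter (6,2) at t=5.1615 ← occupied
  → r_3 = 5.1615
beam 4: φ=135°, α=60°
  dir = (cos 60°, sin 60°) = (0.5000, 0.8660); from cell (1,5)
  next x-line at t=0.9400, next y-line at t=0.9007; Δt_x=2.0000, Δt_y=1.1547
    y: enter (1,6) at t=0.9007
    x: enter (2,6) at t=0.9400
    y: enter (2,7) at t=2.0554 ← occupied
  → r_4 = 2.0554

ranges = [0.6120, 1.0600, 5.1615, 2.0554]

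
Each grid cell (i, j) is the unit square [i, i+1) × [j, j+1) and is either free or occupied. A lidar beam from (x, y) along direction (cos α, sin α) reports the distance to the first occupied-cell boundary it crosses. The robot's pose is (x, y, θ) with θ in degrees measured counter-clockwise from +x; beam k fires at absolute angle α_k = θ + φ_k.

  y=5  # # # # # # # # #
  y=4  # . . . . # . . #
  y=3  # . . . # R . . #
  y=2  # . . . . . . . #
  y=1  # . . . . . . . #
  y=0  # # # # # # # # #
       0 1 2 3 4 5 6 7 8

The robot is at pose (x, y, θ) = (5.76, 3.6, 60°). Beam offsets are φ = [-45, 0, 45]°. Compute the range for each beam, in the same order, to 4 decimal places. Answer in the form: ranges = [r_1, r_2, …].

ranges = [2.3190, 0.4619, 0.4141]

beam 1: φ=-45°, α=15°
  direction (0.9659, 0.2588); cell (5,3); t to first gridline: x 0.2485, y 1.5455 (then +1.0353 / +3.8637)
    (6,3) via x @ 0.2485
    (7,3) via x @ 1.2837
    (7,4) via y @ 1.5455
    (8,4) via x @ 2.3190  # hit
  → r_1 = 2.3190
beam 2: φ=0°, α=60°
  direction (0.5000, 0.8660); cell (5,3); t to first gridline: x 0.4800, y 0.4619 (then +2.0000 / +1.1547)
    (5,4) via y @ 0.4619  # hit
  → r_2 = 0.4619
beam 3: φ=45°, α=105°
  direction (-0.2588, 0.9659); cell (5,3); t to first gridline: x 2.9364, y 0.4141 (then +3.8637 / +1.0353)
    (5,4) via y @ 0.4141  # hit
  → r_3 = 0.4141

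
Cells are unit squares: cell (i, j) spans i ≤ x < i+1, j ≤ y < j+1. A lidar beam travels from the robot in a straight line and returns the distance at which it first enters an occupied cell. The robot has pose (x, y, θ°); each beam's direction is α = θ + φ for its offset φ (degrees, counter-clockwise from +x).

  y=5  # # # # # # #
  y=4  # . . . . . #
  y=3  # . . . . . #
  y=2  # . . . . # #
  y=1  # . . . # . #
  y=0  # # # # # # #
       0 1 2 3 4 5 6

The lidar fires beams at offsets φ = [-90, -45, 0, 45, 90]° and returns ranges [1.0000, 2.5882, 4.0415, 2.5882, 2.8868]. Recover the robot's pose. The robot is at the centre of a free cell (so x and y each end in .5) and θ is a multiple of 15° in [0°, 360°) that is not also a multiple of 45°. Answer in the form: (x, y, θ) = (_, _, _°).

The pose lattice has 18·16 = 288 candidates. Test each by forward raycasting.
  (2.5, 1.5, 75°): beam 1 = 1.5529 ≠ 1.0000 ✗
  (3.5, 4.5, 150°): beam 1 = 0.5774 ≠ 1.0000 ✗
  (4.5, 2.5, 60°): beam 1 = 0.5774 ≠ 1.0000 ✗
  …
  (3.5, 4.5, 240°): r_1=1.0000, r_2=2.5882, r_3=4.0415, r_4=2.5882, r_5=2.8868 — all match ✓
No second candidate reproduces the full scan.

(x, y, θ) = (3.5, 4.5, 240°)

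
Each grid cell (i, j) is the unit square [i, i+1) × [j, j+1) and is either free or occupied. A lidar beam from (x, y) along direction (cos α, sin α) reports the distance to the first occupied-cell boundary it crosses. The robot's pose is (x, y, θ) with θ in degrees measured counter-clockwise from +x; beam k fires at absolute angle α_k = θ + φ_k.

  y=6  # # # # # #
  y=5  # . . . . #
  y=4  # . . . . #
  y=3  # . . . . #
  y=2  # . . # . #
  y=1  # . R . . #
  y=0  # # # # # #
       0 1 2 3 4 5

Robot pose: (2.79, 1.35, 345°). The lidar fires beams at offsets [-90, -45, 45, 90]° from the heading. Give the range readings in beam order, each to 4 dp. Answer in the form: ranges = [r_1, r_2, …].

beam 1: φ=-90°, α=255°
  dir = (cos 255°, sin 255°) = (-0.2588, -0.9659); from cell (2,1)
  next x-line at t=3.0523, next y-line at t=0.3623; Δt_x=3.8637, Δt_y=1.0353
    y: enter (2,0) at t=0.3623 ← occupied
  → r_1 = 0.3623
beam 2: φ=-45°, α=300°
  dir = (cos 300°, sin 300°) = (0.5000, -0.8660); from cell (2,1)
  next x-line at t=0.4200, next y-line at t=0.4041; Δt_x=2.0000, Δt_y=1.1547
    y: enter (2,0) at t=0.4041 ← occupied
  → r_2 = 0.4041
beam 3: φ=45°, α=30°
  dir = (cos 30°, sin 30°) = (0.8660, 0.5000); from cell (2,1)
  next x-line at t=0.2425, next y-line at t=1.3000; Δt_x=1.1547, Δt_y=2.0000
    x: enter (3,1) at t=0.2425
    y: enter (3,2) at t=1.3000 ← occupied
  → r_3 = 1.3000
beam 4: φ=90°, α=75°
  dir = (cos 75°, sin 75°) = (0.2588, 0.9659); from cell (2,1)
  next x-line at t=0.8114, next y-line at t=0.6729; Δt_x=3.8637, Δt_y=1.0353
    y: enter (2,2) at t=0.6729
    x: enter (3,2) at t=0.8114 ← occupied
  → r_4 = 0.8114

ranges = [0.3623, 0.4041, 1.3000, 0.8114]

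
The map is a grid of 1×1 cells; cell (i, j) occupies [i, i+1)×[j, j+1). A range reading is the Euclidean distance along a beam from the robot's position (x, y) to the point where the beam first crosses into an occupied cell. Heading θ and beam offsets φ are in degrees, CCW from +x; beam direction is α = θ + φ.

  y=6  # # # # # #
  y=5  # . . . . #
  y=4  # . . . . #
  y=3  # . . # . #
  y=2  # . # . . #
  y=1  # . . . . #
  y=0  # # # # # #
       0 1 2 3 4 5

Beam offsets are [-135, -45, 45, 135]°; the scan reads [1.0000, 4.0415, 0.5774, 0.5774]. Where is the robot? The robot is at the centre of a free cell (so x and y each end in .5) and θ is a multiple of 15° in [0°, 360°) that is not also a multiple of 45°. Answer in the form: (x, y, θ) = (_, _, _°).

The pose lattice has 18·16 = 288 candidates. Test each by forward raycasting.
  (1.5, 2.5, 150°): beam 1 = 0.5176 ≠ 1.0000 ✗
  (1.5, 2.5, 75°): beam 1 = 1.7321 ≠ 1.0000 ✗
  (4.5, 5.5, 330°): beam 1 = 3.6235 ≠ 1.0000 ✗
  (3.5, 5.5, 165°): beam 2 = 0.5774 ≠ 4.0415 ✗
  (1.5, 5.5, 120°): beam 1 = 3.6235 ≠ 1.0000 ✗
  …
  (1.5, 5.5, 15°): r_1=1.0000, r_2=4.0415, r_3=0.5774, r_4=0.5774 — all match ✓
Unique over the lattice → pose = (1.5, 5.5, 15°).

(x, y, θ) = (1.5, 5.5, 15°)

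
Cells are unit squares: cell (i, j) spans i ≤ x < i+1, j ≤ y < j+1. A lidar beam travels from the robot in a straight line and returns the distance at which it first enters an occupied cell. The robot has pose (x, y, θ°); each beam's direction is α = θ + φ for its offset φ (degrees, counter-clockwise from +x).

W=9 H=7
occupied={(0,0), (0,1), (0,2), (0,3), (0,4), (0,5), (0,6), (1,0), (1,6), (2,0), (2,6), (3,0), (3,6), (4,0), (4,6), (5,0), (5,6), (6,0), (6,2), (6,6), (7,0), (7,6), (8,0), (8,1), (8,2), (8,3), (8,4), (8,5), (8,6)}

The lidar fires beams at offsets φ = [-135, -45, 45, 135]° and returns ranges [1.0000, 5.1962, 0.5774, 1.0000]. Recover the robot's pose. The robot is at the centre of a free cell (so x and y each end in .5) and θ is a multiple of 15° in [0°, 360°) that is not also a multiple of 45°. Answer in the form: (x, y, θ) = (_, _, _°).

Enumerate (i+0.5, j+0.5, θ) over the 34 free cells and 16 admissible headings. For each, cast all 4 beams and compare to the given ranges.
  (5.5, 5.5, 255°): beam 1 = 0.5774 ≠ 1.0000 ✗
  (7.5, 4.5, 195°): beam 2 = 3.0000 ≠ 5.1962 ✗
  (2.5, 3.5, 165°): beam 1 = 5.0000 ≠ 1.0000 ✗
  (7.5, 4.5, 330°): beam 1 = 6.7293 ≠ 1.0000 ✗
  …
  (5.5, 1.5, 195°): r_1=1.0000, r_2=5.1962, r_3=0.5774, r_4=1.0000 — all match ✓
Only this pose fits every beam.

(x, y, θ) = (5.5, 1.5, 195°)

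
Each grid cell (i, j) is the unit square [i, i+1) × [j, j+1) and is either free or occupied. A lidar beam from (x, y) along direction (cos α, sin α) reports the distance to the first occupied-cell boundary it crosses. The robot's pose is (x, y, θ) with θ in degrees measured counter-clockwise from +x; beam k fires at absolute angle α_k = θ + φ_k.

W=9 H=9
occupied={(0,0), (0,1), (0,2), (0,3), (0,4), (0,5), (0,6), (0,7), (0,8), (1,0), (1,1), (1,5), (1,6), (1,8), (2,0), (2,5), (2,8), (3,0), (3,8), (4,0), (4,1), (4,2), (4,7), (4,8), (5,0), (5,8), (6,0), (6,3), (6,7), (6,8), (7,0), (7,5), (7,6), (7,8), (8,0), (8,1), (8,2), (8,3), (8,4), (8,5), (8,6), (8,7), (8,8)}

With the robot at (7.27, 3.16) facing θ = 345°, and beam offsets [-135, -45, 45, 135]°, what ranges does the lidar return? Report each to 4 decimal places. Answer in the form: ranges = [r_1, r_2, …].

beam 1: φ=-135°, α=210°
  direction (-0.8660, -0.5000); cell (7,3); t to first gridline: x 0.3118, y 0.3200 (then +1.1547 / +2.0000)
    (6,3) via x @ 0.3118  # hit
  → r_1 = 0.3118
beam 2: φ=-45°, α=300°
  direction (0.5000, -0.8660); cell (7,3); t to first gridline: x 1.4600, y 0.1848 (then +2.0000 / +1.1547)
    (7,2) via y @ 0.1848
    (7,1) via y @ 1.3395
    (8,1) via x @ 1.4600  # hit
  → r_2 = 1.4600
beam 3: φ=45°, α=30°
  direction (0.8660, 0.5000); cell (7,3); t to first gridline: x 0.8429, y 1.6800 (then +1.1547 / +2.0000)
    (8,3) via x @ 0.8429  # hit
  → r_3 = 0.8429
beam 4: φ=135°, α=120°
  direction (-0.5000, 0.8660); cell (7,3); t to first gridline: x 0.5400, y 0.9699 (then +2.0000 / +1.1547)
    (6,3) via x @ 0.5400  # hit
  → r_4 = 0.5400

ranges = [0.3118, 1.4600, 0.8429, 0.5400]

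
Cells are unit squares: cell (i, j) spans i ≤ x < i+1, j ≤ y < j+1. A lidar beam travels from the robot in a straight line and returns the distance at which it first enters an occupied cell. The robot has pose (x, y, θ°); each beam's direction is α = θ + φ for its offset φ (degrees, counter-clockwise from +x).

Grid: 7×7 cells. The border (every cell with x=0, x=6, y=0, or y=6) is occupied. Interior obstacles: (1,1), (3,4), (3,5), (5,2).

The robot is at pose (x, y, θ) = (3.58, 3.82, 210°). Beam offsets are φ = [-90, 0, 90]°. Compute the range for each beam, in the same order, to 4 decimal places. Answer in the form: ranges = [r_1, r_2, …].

beam 1: φ=-90°, α=120°
  cosα=-0.5000 sinα=0.8660 | (3,3) | tMaxX 1.1600 tMaxY 0.2078 | tΔX 2.0000 tΔY 1.1547
    t=0.2078 [y] (3,4) — stop
  → r_1 = 0.2078
beam 2: φ=0°, α=210°
  cosα=-0.8660 sinα=-0.5000 | (3,3) | tMaxX 0.6697 tMaxY 1.6400 | tΔX 1.1547 tΔY 2.0000
    t=0.6697 [x] (2,3)
    t=1.6400 [y] (2,2)
    t=1.8244 [x] (1,2)
    t=2.9791 [x] (0,2) — stop
  → r_2 = 2.9791
beam 3: φ=90°, α=300°
  cosα=0.5000 sinα=-0.8660 | (3,3) | tMaxX 0.8400 tMaxY 0.9469 | tΔX 2.0000 tΔY 1.1547
    t=0.8400 [x] (4,3)
    t=0.9469 [y] (4,2)
    t=2.1016 [y] (4,1)
    t=2.8400 [x] (5,1)
    t=3.2563 [y] (5,0) — stop
  → r_3 = 3.2563

ranges = [0.2078, 2.9791, 3.2563]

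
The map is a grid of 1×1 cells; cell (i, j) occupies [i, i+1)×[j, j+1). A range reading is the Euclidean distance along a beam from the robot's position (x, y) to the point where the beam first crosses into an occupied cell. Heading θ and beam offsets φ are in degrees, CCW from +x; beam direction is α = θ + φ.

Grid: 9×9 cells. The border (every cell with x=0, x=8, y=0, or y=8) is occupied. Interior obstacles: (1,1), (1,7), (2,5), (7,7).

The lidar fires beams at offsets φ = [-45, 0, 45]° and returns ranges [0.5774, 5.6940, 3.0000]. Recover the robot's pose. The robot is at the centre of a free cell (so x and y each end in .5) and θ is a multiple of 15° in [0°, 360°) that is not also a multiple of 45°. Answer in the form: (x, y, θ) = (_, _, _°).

(x, y, θ) = (2.5, 6.5, 345°)

The pose lattice has 45·16 = 720 candidates. Test each by forward raycasting.
  (7.5, 6.5, 30°): beam 1 = 0.5176 ≠ 0.5774 ✗
  (1.5, 6.5, 255°): beam 2 = 1.9319 ≠ 5.6940 ✗
  (1.5, 4.5, 165°): beam 1 = 1.0000 ≠ 0.5774 ✗
  (7.5, 3.5, 300°): beam 1 = 2.5882 ≠ 0.5774 ✗
  (1.5, 3.5, 300°): beam 1 = 1.5529 ≠ 0.5774 ✗
  …
  (2.5, 6.5, 345°): r_1=0.5774, r_2=5.6940, r_3=3.0000 — all match ✓
No second candidate reproduces the full scan.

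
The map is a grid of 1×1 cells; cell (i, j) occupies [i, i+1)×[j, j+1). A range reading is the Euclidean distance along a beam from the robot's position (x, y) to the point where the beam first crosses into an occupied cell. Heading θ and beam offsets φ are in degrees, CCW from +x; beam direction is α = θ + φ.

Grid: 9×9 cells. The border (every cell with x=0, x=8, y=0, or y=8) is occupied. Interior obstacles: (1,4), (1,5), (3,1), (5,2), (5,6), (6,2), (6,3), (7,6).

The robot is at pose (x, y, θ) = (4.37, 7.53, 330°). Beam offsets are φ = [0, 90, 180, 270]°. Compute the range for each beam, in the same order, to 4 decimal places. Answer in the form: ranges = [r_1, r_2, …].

beam 1: φ=0°, α=330°
  dir = (cos 330°, sin 330°) = (0.8660, -0.5000); from cell (4,7)
  next x-line at t=0.7275, next y-line at t=1.0600; Δt_x=1.1547, Δt_y=2.0000
    x: enter (5,7) at t=0.7275
    y: enter (5,6) at t=1.0600 ← occupied
  → r_1 = 1.0600
beam 2: φ=90°, α=60°
  dir = (cos 60°, sin 60°) = (0.5000, 0.8660); from cell (4,7)
  next x-line at t=1.2600, next y-line at t=0.5427; Δt_x=2.0000, Δt_y=1.1547
    y: enter (4,8) at t=0.5427 ← occupied
  → r_2 = 0.5427
beam 3: φ=180°, α=150°
  dir = (cos 150°, sin 150°) = (-0.8660, 0.5000); from cell (4,7)
  next x-line at t=0.4272, next y-line at t=0.9400; Δt_x=1.1547, Δt_y=2.0000
    x: enter (3,7) at t=0.4272
    y: enter (3,8) at t=0.9400 ← occupied
  → r_3 = 0.9400
beam 4: φ=270°, α=240°
  dir = (cos 240°, sin 240°) = (-0.5000, -0.8660); from cell (4,7)
  next x-line at t=0.7400, next y-line at t=0.6120; Δt_x=2.0000, Δt_y=1.1547
    y: enter (4,6) at t=0.6120
    x: enter (3,6) at t=0.7400
    y: enter (3,5) at t=1.7667
    x: enter (2,5) at t=2.7400
    y: enter (2,4) at t=2.9214
    y: enter (2,3) at t=4.0761
    x: enter (1,3) at t=4.7400
    y: enter (1,2) at t=5.2308
    y: enter (1,1) at t=6.3855
    x: enter (0,1) at t=6.7400 ← occupied
  → r_4 = 6.7400

ranges = [1.0600, 0.5427, 0.9400, 6.7400]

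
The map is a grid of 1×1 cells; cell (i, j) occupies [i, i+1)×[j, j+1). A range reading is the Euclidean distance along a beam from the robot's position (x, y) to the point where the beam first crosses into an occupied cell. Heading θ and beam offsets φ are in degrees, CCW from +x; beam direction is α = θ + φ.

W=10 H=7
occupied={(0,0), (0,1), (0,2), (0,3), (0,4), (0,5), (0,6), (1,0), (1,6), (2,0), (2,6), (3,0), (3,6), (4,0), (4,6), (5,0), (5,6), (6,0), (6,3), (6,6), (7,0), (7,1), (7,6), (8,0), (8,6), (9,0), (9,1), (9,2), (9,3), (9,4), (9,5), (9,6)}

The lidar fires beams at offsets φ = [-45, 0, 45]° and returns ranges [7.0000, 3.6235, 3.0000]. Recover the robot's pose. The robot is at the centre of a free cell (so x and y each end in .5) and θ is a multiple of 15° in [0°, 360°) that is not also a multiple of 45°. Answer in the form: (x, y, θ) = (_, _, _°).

Candidates: 38 free-cell centres × 16 headings = 608 poses. Raycast each; keep the one whose scan matches to 4 dp.
  (4.5, 4.5, 195°): beam 1 = 3.0000 ≠ 7.0000 ✗
  (7.5, 3.5, 150°): beam 1 = 2.5882 ≠ 7.0000 ✗
  (7.5, 5.5, 120°): beam 1 = 0.5176 ≠ 7.0000 ✗
  (5.5, 2.5, 150°): beam 1 = 3.6235 ≠ 7.0000 ✗
  …
  (2.5, 2.5, 75°): r_1=7.0000, r_2=3.6235, r_3=3.0000 — all match ✓
Only this pose fits every beam.

(x, y, θ) = (2.5, 2.5, 75°)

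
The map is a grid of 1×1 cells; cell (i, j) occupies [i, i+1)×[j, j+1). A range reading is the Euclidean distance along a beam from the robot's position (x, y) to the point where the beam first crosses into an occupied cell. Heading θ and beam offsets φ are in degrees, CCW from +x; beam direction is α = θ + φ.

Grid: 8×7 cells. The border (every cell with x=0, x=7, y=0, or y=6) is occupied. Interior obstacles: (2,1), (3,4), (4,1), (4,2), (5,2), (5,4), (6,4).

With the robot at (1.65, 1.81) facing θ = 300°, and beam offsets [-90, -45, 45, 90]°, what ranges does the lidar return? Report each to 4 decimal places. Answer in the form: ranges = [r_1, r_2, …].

beam 1: φ=-90°, α=210°
  cosα=-0.8660 sinα=-0.5000 | (1,1) | tMaxX 0.7506 tMaxY 1.6200 | tΔX 1.1547 tΔY 2.0000
    t=0.7506 [x] (0,1) — stop
  → r_1 = 0.7506
beam 2: φ=-45°, α=255°
  cosα=-0.2588 sinα=-0.9659 | (1,1) | tMaxX 2.5114 tMaxY 0.8386 | tΔX 3.8637 tΔY 1.0353
    t=0.8386 [y] (1,0) — stop
  → r_2 = 0.8386
beam 3: φ=45°, α=345°
  cosα=0.9659 sinα=-0.2588 | (1,1) | tMaxX 0.3623 tMaxY 3.1296 | tΔX 1.0353 tΔY 3.8637
    t=0.3623 [x] (2,1) — stop
  → r_3 = 0.3623
beam 4: φ=90°, α=30°
  cosα=0.8660 sinα=0.5000 | (1,1) | tMaxX 0.4041 tMaxY 0.3800 | tΔX 1.1547 tΔY 2.0000
    t=0.3800 [y] (1,2)
    t=0.4041 [x] (2,2)
    t=1.5588 [x] (3,2)
    t=2.3800 [y] (3,3)
    t=2.7135 [x] (4,3)
    t=3.8682 [x] (5,3)
    t=4.3800 [y] (5,4) — stop
  → r_4 = 4.3800

ranges = [0.7506, 0.8386, 0.3623, 4.3800]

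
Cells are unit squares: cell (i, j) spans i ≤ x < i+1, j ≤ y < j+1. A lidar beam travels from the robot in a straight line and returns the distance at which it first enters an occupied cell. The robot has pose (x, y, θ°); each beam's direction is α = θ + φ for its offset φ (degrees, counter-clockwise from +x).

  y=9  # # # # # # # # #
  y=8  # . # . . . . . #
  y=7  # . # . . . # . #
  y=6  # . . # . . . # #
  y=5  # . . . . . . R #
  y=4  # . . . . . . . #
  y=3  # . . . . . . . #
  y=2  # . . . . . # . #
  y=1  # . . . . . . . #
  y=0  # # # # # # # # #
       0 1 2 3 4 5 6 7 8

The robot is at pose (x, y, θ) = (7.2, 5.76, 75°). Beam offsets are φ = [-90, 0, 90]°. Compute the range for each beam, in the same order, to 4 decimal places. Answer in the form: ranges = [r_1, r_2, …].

beam 1: φ=-90°, α=345°
  cosα=0.9659 sinα=-0.2588 | (7,5) | tMaxX 0.8282 tMaxY 2.9364 | tΔX 1.0353 tΔY 3.8637
    t=0.8282 [x] (8,5) — stop
  → r_1 = 0.8282
beam 2: φ=0°, α=75°
  cosα=0.2588 sinα=0.9659 | (7,5) | tMaxX 3.0910 tMaxY 0.2485 | tΔX 3.8637 tΔY 1.0353
    t=0.2485 [y] (7,6) — stop
  → r_2 = 0.2485
beam 3: φ=90°, α=165°
  cosα=-0.9659 sinα=0.2588 | (7,5) | tMaxX 0.2071 tMaxY 0.9273 | tΔX 1.0353 tΔY 3.8637
    t=0.2071 [x] (6,5)
    t=0.9273 [y] (6,6)
    t=1.2423 [x] (5,6)
    t=2.2776 [x] (4,6)
    t=3.3129 [x] (3,6) — stop
  → r_3 = 3.3129

ranges = [0.8282, 0.2485, 3.3129]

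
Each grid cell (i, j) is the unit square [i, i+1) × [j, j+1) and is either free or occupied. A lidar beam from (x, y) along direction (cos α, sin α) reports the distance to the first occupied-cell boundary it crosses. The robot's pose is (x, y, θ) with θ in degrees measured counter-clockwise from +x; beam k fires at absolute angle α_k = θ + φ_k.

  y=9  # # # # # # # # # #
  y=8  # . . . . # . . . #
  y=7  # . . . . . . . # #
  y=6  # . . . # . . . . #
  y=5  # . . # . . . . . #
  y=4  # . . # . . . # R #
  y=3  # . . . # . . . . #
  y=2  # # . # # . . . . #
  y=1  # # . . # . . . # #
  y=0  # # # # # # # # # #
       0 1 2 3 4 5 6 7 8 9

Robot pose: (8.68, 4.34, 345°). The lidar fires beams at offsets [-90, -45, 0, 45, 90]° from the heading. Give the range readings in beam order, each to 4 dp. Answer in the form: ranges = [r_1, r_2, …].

beam 1: φ=-90°, α=255°
  cosα=-0.2588 sinα=-0.9659 | (8,4) | tMaxX 2.6273 tMaxY 0.3520 | tΔX 3.8637 tΔY 1.0353
    t=0.3520 [y] (8,3)
    t=1.3873 [y] (8,2)
    t=2.4225 [y] (8,1) — stop
  → r_1 = 2.4225
beam 2: φ=-45°, α=300°
  cosα=0.5000 sinα=-0.8660 | (8,4) | tMaxX 0.6400 tMaxY 0.3926 | tΔX 2.0000 tΔY 1.1547
    t=0.3926 [y] (8,3)
    t=0.6400 [x] (9,3) — stop
  → r_2 = 0.6400
beam 3: φ=0°, α=345°
  cosα=0.9659 sinα=-0.2588 | (8,4) | tMaxX 0.3313 tMaxY 1.3137 | tΔX 1.0353 tΔY 3.8637
    t=0.3313 [x] (9,4) — stop
  → r_3 = 0.3313
beam 4: φ=45°, α=30°
  cosα=0.8660 sinα=0.5000 | (8,4) | tMaxX 0.3695 tMaxY 1.3200 | tΔX 1.1547 tΔY 2.0000
    t=0.3695 [x] (9,4) — stop
  → r_4 = 0.3695
beam 5: φ=90°, α=75°
  cosα=0.2588 sinα=0.9659 | (8,4) | tMaxX 1.2364 tMaxY 0.6833 | tΔX 3.8637 tΔY 1.0353
    t=0.6833 [y] (8,5)
    t=1.2364 [x] (9,5) — stop
  → r_5 = 1.2364

ranges = [2.4225, 0.6400, 0.3313, 0.3695, 1.2364]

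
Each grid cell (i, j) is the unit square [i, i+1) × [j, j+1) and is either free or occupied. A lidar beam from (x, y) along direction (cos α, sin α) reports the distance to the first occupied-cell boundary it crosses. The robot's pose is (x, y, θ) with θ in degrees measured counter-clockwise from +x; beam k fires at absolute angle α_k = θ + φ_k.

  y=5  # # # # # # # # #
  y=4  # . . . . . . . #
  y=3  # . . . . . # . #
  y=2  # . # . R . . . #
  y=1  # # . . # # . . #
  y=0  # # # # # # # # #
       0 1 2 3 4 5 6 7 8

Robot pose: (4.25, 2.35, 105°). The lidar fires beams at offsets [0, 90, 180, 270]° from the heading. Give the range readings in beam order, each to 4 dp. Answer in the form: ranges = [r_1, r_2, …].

ranges = [2.7435, 1.2941, 0.3623, 2.5114]

beam 1: φ=0°, α=105°
  direction (-0.2588, 0.9659); cell (4,2); t to first gridline: x 0.9659, y 0.6729 (then +3.8637 / +1.0353)
    (4,3) via y @ 0.6729
    (3,3) via x @ 0.9659
    (3,4) via y @ 1.7082
    (3,5) via y @ 2.7435  # hit
  → r_1 = 2.7435
beam 2: φ=90°, α=195°
  direction (-0.9659, -0.2588); cell (4,2); t to first gridline: x 0.2588, y 1.3523 (then +1.0353 / +3.8637)
    (3,2) via x @ 0.2588
    (2,2) via x @ 1.2941  # hit
  → r_2 = 1.2941
beam 3: φ=180°, α=285°
  direction (0.2588, -0.9659); cell (4,2); t to first gridline: x 2.8978, y 0.3623 (then +3.8637 / +1.0353)
    (4,1) via y @ 0.3623  # hit
  → r_3 = 0.3623
beam 4: φ=270°, α=15°
  direction (0.9659, 0.2588); cell (4,2); t to first gridline: x 0.7765, y 2.5114 (then +1.0353 / +3.8637)
    (5,2) via x @ 0.7765
    (6,2) via x @ 1.8117
    (6,3) via y @ 2.5114  # hit
  → r_4 = 2.5114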